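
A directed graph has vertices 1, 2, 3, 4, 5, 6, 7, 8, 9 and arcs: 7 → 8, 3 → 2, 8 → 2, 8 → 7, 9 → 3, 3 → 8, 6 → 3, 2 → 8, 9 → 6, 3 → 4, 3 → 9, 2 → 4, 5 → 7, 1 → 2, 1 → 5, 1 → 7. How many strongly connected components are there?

{2, 7, 8} are all mutually reachable — one SCC of size 3.
{3, 6, 9} are all mutually reachable — one SCC of size 3.
{4} is an SCC by itself.
{5} is an SCC by itself.
{1} is an SCC by itself.
That gives 5 strongly connected components.

5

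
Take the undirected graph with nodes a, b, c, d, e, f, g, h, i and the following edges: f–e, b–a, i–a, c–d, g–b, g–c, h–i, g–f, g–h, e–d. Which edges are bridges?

The edges on the cycle g-f-e-d-c-g are not bridges since each lies on that cycle.
Every edge lies on some cycle, so there are no bridges.

none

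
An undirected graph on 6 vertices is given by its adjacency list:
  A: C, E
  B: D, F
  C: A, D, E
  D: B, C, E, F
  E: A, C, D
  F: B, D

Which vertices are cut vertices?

D

Removing D increases the component count from 1 to 2, so D is a cut vertex.
By contrast removing E leaves 1 component; it is not a cut vertex. No other vertex is a cut vertex either.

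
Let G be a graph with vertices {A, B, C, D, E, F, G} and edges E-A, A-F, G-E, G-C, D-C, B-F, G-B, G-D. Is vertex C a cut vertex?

Deleting C leaves 1 component (was 1) (its neighbors D, G remain connected to each other), so C is not a cut vertex.

No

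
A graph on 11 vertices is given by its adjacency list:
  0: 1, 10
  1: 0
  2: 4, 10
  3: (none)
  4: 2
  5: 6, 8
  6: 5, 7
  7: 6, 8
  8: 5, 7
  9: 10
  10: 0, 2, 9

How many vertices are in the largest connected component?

6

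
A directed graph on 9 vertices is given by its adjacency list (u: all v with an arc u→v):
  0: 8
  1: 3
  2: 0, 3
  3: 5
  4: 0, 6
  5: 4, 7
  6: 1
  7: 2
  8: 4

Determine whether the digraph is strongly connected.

From 0 we can reach every vertex (0, 1, 2, 3, 4, 5, 6, 7, 8), and every vertex can reach 0 (0, 1, 2, 3, 4, 5, 6, 7, 8). So the whole graph is one strongly connected component.

Yes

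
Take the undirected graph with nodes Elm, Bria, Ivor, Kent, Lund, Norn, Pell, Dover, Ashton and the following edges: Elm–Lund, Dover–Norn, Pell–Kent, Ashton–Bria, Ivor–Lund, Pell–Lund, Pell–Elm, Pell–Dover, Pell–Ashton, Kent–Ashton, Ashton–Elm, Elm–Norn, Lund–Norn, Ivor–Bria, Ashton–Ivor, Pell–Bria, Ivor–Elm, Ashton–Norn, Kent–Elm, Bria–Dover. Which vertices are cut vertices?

Removing Bria, for instance, still leaves 1 component. No single vertex removal increases the component count — the graph has no articulation points.

none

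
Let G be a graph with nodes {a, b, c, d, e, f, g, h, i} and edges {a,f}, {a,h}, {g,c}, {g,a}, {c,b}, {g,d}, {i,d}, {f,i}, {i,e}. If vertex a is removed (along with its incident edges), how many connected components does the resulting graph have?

2

With a gone, the remaining components are: {h}; {b, c, d, e, f, g, i}.
That is 2 components.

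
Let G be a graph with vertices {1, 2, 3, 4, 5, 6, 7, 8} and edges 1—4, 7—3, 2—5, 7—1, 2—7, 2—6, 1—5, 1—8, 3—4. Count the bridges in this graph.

2

The edges on the cycle 7-3-4-1-7 are not bridges since each lies on that cycle.
But removing 1—8 disconnects 1 from 8; removing 2—6 disconnects 2 from 6 — these are bridges.
That makes 2 bridges.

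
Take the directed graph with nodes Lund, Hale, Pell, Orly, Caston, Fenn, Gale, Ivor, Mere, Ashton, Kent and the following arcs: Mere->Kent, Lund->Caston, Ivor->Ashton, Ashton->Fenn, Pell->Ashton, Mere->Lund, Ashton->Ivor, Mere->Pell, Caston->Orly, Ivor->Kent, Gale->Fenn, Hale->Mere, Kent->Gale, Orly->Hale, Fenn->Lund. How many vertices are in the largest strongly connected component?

11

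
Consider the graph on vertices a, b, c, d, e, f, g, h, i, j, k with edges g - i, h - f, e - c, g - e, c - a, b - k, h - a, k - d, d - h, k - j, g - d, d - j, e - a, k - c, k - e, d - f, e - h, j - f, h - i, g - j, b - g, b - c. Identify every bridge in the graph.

The edges on the cycle b-g-e-h-d-k-b are not bridges since each lies on that cycle.
Every edge lies on some cycle, so there are no bridges.

none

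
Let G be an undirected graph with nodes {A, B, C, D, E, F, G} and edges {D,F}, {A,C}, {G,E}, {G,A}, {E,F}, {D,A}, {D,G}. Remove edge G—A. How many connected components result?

G and A are still connected via G-D-A, so the component count stays at 2.

2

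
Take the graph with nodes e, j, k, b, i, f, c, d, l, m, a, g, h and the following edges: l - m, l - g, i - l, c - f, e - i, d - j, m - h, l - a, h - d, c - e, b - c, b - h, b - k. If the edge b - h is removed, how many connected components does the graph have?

1

b and h are still connected via b-c-e-i-l-m-h, so the component count stays at 1.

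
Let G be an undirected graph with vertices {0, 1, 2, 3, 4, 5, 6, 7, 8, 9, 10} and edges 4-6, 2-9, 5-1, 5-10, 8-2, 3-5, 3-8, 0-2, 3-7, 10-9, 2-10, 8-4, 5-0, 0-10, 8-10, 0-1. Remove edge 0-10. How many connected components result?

1

0 and 10 are still connected via 0-5-10, so the component count stays at 1.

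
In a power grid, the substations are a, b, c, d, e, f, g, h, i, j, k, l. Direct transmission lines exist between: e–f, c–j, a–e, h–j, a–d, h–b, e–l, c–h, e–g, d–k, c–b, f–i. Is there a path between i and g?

Yes

From i we can reach a, d, e, f, g, i, k, l, which includes g.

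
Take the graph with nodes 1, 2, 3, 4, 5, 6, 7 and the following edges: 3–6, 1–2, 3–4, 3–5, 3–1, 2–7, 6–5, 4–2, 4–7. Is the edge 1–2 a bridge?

No

After removing 1–2, the path 1-3-4-2 still connects them, so the edge is not a bridge.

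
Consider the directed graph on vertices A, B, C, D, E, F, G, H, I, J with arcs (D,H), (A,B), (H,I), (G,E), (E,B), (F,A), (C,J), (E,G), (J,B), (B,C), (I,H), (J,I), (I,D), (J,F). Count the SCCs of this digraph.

3

{A, B, C, F, J} are all mutually reachable — one SCC of size 5.
{D, H, I} are all mutually reachable — one SCC of size 3.
{E, G} are all mutually reachable — one SCC of size 2.
That gives 3 strongly connected components.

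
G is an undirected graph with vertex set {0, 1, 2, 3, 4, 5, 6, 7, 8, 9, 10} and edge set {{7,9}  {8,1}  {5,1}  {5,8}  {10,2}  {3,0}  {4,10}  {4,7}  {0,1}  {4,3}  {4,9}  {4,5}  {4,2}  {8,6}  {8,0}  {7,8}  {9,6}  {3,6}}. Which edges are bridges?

none

The edges on the cycle 4-10-2-4 are not bridges since each lies on that cycle.
Every edge lies on some cycle, so there are no bridges.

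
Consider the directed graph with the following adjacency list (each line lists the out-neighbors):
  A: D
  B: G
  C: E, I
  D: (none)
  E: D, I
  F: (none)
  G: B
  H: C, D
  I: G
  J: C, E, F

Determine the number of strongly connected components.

9

{B, G} are all mutually reachable — one SCC of size 2.
{J} is an SCC by itself.
{H} is an SCC by itself.
{A} is an SCC by itself.
{E} is an SCC by itself.
(and 4 more singleton SCCs)
That gives 9 strongly connected components.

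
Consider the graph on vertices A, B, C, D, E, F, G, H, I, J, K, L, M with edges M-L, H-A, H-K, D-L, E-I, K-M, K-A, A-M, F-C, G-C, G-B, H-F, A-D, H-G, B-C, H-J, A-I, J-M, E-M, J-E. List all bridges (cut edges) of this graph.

The edges on the cycle H-J-E-I-A-H are not bridges since each lies on that cycle.
Every edge lies on some cycle, so there are no bridges.

none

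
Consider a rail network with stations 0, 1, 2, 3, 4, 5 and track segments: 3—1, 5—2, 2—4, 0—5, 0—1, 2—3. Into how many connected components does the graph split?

1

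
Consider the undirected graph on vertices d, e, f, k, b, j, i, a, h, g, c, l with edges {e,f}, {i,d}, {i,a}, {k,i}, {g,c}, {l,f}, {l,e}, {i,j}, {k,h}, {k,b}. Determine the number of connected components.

Starting from c we can reach c, g. That is one component of size 2.
Starting from e we can reach e, f, l. That is one component of size 3.
Starting from a we can reach a, b, d, h, i, j, k. That is one component of size 7.
Total: 3 components.

3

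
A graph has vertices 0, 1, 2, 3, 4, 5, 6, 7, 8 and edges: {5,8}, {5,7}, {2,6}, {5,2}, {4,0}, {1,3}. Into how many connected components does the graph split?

3

Starting from 1 we can reach 1, 3. That is one component of size 2.
Starting from 0 we can reach 0, 4. That is one component of size 2.
Starting from 2 we can reach 2, 5, 6, 7, 8. That is one component of size 5.
Total: 3 components.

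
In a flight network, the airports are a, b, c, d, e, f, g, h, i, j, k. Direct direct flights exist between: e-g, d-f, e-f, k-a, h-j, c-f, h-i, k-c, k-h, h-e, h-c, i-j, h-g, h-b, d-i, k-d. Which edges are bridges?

a-k, b-h

The edges on the cycle k-d-f-e-h-k are not bridges since each lies on that cycle.
But removing b-h disconnects b from h; removing a-k disconnects a from k — these are bridges.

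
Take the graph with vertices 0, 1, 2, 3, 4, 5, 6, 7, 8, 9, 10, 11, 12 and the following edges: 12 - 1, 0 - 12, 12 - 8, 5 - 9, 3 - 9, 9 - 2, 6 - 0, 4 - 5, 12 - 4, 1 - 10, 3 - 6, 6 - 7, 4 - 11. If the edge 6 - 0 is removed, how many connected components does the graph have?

6 and 0 are still connected via 6-3-9-5-4-12-0, so the component count stays at 1.

1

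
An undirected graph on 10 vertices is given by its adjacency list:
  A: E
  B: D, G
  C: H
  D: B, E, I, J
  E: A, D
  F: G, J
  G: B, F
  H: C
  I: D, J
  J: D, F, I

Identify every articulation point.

D, E

Removing D increases the component count from 2 to 3, so D is a cut vertex.
Removing E increases the component count from 2 to 3, so E is a cut vertex.
By contrast removing B leaves 2 components; it is not a cut vertex. No other vertex is a cut vertex either.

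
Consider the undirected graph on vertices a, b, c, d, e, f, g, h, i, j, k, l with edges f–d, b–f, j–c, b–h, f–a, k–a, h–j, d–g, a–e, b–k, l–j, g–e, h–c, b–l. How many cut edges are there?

The edges on the cycle f-d-g-e-a-f are not bridges since each lies on that cycle.
Every edge lies on some cycle, so there are no bridges.

0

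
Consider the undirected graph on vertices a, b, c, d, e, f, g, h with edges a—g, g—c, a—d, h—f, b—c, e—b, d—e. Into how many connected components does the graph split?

2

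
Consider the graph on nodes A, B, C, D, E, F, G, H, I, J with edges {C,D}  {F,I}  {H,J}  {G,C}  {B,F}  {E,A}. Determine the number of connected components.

4

Starting from H we can reach H, J. That is one component of size 2.
Starting from A we can reach A, E. That is one component of size 2.
Starting from C we can reach C, D, G. That is one component of size 3.
Starting from B we can reach B, F, I. That is one component of size 3.
Total: 4 components.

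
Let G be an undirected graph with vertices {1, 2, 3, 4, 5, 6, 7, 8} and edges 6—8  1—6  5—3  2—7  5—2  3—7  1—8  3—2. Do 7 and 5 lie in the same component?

Yes

From 7 we can reach 2, 3, 5, 7, which includes 5.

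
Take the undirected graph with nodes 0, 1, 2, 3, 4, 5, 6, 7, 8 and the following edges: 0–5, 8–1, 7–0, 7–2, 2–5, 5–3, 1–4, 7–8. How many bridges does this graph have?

The edges on the cycle 7-2-5-0-7 are not bridges since each lies on that cycle.
But removing 7–8 disconnects 7 from 8; removing 5–3 disconnects 5 from 3; removing 4–1 disconnects 4 from 1; removing 8–1 disconnects 8 from 1 — these are bridges.
That makes 4 bridges.

4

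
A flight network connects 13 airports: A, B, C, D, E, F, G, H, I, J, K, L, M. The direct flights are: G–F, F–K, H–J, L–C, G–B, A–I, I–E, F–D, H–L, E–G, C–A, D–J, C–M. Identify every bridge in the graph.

The edges on the cycle H-L-C-A-I-E-G-F-D-J-H are not bridges since each lies on that cycle.
But removing B–G disconnects B from G; removing K–F disconnects K from F; removing C–M disconnects C from M — these are bridges.

B-G, C-M, F-K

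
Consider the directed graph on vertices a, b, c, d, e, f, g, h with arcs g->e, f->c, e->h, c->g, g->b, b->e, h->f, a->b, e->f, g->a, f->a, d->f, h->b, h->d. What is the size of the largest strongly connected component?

8

{a, b, c, d, e, f, g, h} are all mutually reachable — one SCC of size 8.
The largest has 8 vertices.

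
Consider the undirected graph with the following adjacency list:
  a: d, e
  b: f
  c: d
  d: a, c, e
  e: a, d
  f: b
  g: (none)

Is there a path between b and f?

Yes

From b we can reach b, f, which includes f.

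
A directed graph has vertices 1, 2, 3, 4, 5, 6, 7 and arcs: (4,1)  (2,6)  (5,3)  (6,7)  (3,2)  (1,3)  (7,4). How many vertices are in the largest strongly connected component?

{1, 2, 3, 4, 6, 7} are all mutually reachable — one SCC of size 6.
{5} is an SCC by itself.
The largest has 6 vertices.

6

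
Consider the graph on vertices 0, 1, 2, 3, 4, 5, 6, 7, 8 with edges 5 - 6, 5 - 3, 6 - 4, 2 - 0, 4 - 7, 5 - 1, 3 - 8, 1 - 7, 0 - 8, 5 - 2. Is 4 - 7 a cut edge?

No

After removing 4 - 7, the path 4-6-5-1-7 still connects them, so the edge is not a bridge.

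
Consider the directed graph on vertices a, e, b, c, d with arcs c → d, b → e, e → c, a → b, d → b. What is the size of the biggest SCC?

4

{b, c, d, e} are all mutually reachable — one SCC of size 4.
{a} is an SCC by itself.
The largest has 4 vertices.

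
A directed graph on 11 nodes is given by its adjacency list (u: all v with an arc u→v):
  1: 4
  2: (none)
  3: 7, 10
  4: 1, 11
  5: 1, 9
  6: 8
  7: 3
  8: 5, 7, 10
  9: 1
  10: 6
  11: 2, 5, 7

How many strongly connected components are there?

2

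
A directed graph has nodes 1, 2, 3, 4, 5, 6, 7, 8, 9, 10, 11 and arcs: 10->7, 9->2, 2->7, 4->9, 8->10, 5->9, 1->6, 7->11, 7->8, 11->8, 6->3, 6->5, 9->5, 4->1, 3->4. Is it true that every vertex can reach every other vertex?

No

There is no directed path from 2 to 3, so the graph is not strongly connected.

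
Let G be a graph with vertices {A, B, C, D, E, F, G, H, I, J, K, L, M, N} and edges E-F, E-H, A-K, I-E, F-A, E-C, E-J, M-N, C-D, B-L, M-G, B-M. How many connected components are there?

Starting from B we can reach B, G, L, M, N. That is one component of size 5.
Starting from A we can reach A, C, D, E, F, H, I, J, K. That is one component of size 9.
Total: 2 components.

2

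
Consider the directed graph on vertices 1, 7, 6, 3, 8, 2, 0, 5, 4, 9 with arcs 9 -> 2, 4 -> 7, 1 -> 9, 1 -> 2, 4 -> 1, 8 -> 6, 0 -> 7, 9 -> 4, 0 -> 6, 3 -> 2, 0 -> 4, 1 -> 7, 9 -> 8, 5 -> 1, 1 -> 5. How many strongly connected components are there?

7

{1, 4, 5, 9} are all mutually reachable — one SCC of size 4.
{0} is an SCC by itself.
{6} is an SCC by itself.
{3} is an SCC by itself.
{8} is an SCC by itself.
(and 2 more singleton SCCs)
That gives 7 strongly connected components.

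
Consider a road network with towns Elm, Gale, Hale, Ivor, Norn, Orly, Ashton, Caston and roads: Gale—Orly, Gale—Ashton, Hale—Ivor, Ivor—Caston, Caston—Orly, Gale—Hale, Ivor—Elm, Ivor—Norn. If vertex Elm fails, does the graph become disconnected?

No

Deleting Elm leaves 1 component (was 1), so Elm is not a cut vertex.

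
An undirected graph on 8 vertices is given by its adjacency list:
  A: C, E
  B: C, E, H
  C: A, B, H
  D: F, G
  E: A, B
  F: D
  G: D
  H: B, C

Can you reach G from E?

The component containing E is {A, B, C, E, H}, and G is not in it.

No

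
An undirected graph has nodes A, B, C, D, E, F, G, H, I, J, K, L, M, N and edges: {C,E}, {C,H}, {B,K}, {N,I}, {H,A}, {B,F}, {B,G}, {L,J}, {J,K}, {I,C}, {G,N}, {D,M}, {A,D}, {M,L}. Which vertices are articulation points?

B, C

Removing B increases the component count from 1 to 2, so B is a cut vertex.
Removing C increases the component count from 1 to 2, so C is a cut vertex.
By contrast removing M leaves 1 component; it is not a cut vertex. No other vertex is a cut vertex either.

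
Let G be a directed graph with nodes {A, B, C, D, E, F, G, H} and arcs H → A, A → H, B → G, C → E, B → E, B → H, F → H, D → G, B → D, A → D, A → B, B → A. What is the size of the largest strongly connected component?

3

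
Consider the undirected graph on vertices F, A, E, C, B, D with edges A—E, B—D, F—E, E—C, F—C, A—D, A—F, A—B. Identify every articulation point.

A

Removing A increases the component count from 1 to 2, so A is a cut vertex.
By contrast removing B leaves 1 component; it is not a cut vertex. No other vertex is a cut vertex either.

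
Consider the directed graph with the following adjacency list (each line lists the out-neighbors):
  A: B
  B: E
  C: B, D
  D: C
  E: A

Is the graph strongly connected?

There is no directed path from A to C, so the graph is not strongly connected.

No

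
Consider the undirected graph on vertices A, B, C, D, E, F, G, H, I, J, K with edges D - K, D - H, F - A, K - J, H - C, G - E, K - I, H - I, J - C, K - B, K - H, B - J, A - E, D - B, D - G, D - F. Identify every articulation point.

D

Removing D increases the component count from 1 to 2, so D is a cut vertex.
By contrast removing J leaves 1 component; it is not a cut vertex. No other vertex is a cut vertex either.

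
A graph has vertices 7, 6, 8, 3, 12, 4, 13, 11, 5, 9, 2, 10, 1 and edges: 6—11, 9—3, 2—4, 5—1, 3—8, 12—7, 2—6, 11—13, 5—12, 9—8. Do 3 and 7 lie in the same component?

No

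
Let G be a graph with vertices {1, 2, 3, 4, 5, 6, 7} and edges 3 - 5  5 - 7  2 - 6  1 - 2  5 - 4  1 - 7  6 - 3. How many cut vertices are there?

Removing 5 increases the component count from 1 to 2, so 5 is a cut vertex.
By contrast removing 2 leaves 1 component; it is not a cut vertex. No other vertex is a cut vertex either.

1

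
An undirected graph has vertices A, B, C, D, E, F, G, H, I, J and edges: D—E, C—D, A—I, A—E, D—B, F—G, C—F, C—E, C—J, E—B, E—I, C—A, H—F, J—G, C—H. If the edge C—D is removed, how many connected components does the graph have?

C and D are still connected via C-E-D, so the component count stays at 1.

1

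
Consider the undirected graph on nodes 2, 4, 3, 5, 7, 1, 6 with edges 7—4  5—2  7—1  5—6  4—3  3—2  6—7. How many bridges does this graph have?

1

The edges on the cycle 5-6-7-4-3-2-5 are not bridges since each lies on that cycle.
But removing 7—1 disconnects 7 from 1 — this is a bridge.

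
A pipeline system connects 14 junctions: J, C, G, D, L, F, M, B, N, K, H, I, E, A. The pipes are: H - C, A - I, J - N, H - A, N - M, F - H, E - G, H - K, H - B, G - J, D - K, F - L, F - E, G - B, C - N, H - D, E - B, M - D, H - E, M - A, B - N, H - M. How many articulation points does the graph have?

2

Removing A increases the component count from 1 to 2, so A is a cut vertex.
Removing F increases the component count from 1 to 2, so F is a cut vertex.
By contrast removing G leaves 1 component; it is not a cut vertex. No other vertex is a cut vertex either.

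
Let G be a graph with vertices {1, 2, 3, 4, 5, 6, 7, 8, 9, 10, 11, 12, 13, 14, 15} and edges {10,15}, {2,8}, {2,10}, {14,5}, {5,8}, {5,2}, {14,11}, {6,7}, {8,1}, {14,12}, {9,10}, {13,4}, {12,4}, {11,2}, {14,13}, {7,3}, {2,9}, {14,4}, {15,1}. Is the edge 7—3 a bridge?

Yes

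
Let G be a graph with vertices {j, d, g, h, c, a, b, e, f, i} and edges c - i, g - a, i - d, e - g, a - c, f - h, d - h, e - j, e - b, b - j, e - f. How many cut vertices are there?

1

Removing e increases the component count from 1 to 2, so e is a cut vertex.
By contrast removing f leaves 1 component; it is not a cut vertex. No other vertex is a cut vertex either.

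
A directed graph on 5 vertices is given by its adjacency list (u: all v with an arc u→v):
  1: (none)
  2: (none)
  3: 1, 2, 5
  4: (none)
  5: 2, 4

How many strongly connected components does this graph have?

{2} is an SCC by itself.
{3} is an SCC by itself.
{1} is an SCC by itself.
{5} is an SCC by itself.
{4} is an SCC by itself.
That gives 5 strongly connected components.

5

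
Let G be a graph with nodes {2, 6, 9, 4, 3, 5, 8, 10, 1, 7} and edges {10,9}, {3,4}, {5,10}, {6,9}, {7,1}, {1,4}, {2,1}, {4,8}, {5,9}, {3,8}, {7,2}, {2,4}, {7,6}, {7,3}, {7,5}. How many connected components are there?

1

Starting from 1 we can reach 1, 2, 3, 4, 5, 6, 7, 8, 9, 10. That is one component of size 10.
Total: 1 component.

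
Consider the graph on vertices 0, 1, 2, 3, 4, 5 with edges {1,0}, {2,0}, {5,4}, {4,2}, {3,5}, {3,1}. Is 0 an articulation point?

No

Deleting 0 leaves 1 component (was 1) (its neighbors 1, 2 remain connected to each other), so 0 is not a cut vertex.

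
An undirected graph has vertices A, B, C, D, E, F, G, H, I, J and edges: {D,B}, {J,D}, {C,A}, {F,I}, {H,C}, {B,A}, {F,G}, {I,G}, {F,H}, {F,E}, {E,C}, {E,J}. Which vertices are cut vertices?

Removing F increases the component count from 1 to 2, so F is a cut vertex.
By contrast removing D leaves 1 component; it is not a cut vertex. No other vertex is a cut vertex either.

F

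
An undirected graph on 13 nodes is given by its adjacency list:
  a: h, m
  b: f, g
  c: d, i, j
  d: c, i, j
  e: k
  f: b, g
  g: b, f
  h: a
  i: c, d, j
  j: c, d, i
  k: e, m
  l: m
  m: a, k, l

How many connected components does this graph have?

3

Starting from b we can reach b, f, g. That is one component of size 3.
Starting from c we can reach c, d, i, j. That is one component of size 4.
Starting from a we can reach a, e, h, k, l, m. That is one component of size 6.
Total: 3 components.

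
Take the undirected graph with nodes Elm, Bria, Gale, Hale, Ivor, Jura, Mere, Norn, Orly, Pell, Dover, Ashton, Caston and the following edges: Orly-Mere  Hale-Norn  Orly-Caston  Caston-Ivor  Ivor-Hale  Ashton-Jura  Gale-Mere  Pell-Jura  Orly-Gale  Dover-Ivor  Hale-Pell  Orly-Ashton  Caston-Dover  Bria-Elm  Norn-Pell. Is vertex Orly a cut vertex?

Deleting Orly raises the number of components from 2 to 3, so Orly is a cut vertex.

Yes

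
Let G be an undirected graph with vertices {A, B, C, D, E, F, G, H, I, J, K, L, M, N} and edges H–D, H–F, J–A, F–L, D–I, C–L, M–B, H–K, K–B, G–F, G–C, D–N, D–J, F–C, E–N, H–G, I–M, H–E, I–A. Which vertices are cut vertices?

Removing H increases the component count from 1 to 2, so H is a cut vertex.
By contrast removing D leaves 1 component; it is not a cut vertex. No other vertex is a cut vertex either.

H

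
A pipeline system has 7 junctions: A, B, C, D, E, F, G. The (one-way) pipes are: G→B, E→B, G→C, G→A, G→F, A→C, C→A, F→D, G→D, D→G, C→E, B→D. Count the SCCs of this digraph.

1

{A, B, C, D, E, F, G} are all mutually reachable — one SCC of size 7.
That gives 1 strongly connected component.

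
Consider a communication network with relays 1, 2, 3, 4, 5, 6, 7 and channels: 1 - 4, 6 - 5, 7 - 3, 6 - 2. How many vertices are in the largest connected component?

3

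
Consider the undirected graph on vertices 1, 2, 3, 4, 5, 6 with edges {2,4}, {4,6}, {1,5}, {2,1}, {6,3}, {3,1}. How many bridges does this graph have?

1

The edges on the cycle 2-4-6-3-1-2 are not bridges since each lies on that cycle.
But removing 1—5 disconnects 1 from 5 — this is a bridge.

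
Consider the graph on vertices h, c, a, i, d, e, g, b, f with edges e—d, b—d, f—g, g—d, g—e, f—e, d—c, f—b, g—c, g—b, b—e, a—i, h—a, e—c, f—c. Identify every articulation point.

a

Removing a increases the component count from 2 to 3, so a is a cut vertex.
By contrast removing e leaves 2 components; it is not a cut vertex. No other vertex is a cut vertex either.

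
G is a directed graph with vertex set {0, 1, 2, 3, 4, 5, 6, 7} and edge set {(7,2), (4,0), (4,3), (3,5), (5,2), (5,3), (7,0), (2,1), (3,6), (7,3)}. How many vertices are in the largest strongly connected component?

2

{3, 5} are all mutually reachable — one SCC of size 2.
{4} is an SCC by itself.
{1} is an SCC by itself.
{6} is an SCC by itself.
{0} is an SCC by itself.
(and 2 more singleton SCCs)
The largest has 2 vertices.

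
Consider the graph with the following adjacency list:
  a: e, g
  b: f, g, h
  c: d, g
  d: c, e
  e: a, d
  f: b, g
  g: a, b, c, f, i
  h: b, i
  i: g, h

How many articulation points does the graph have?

1

Removing g increases the component count from 1 to 2, so g is a cut vertex.
By contrast removing f leaves 1 component; it is not a cut vertex. No other vertex is a cut vertex either.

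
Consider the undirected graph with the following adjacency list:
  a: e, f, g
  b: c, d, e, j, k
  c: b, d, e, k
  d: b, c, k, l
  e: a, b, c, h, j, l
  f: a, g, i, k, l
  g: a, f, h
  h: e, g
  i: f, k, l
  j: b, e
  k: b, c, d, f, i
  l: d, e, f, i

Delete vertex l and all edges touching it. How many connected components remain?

1

With l gone, the remaining components are: {a, b, c, d, e, f, g, h, i, j, k}.
That is 1 component.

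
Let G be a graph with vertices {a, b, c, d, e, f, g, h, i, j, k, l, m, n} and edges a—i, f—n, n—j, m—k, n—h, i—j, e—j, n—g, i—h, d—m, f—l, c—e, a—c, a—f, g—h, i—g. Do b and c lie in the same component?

No

The component containing b is {b}, and c is not in it.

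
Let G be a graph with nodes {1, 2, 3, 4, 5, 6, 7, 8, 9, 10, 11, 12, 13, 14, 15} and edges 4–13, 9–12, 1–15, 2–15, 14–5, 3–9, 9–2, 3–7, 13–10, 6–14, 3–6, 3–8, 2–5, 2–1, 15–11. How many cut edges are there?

6

The edges on the cycle 3-6-14-5-2-9-3 are not bridges since each lies on that cycle.
But removing 4–13 disconnects 4 from 13; removing 3–7 disconnects 3 from 7; removing 12–9 disconnects 12 from 9; removing 11–15 disconnects 11 from 15 — these are bridges.
In total 6 edges are bridges.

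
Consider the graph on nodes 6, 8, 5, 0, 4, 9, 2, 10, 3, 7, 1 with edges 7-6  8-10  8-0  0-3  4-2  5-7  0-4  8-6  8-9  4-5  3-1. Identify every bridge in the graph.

The edges on the cycle 8-0-4-5-7-6-8 are not bridges since each lies on that cycle.
But removing 1-3 disconnects 1 from 3; removing 0-3 disconnects 0 from 3; removing 8-10 disconnects 8 from 10; removing 2-4 disconnects 2 from 4 — these are bridges.
In total 5 edges are bridges.

0-3, 1-3, 10-8, 2-4, 8-9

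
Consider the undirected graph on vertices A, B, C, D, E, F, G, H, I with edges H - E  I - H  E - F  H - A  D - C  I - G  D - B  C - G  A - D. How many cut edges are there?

The edges on the cycle I-H-A-D-C-G-I are not bridges since each lies on that cycle.
But removing H - E disconnects H from E; removing F - E disconnects F from E; removing D - B disconnects D from B — these are bridges.
That makes 3 bridges.

3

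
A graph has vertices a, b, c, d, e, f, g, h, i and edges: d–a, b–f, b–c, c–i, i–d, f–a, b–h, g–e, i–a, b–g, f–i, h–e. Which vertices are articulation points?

Removing b increases the component count from 1 to 2, so b is a cut vertex.
By contrast removing a leaves 1 component; it is not a cut vertex. No other vertex is a cut vertex either.

b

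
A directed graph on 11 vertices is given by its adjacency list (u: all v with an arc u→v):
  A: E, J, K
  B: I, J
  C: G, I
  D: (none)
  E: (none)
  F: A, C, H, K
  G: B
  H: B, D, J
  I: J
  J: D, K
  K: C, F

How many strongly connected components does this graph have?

{A, B, C, F, G, H, I, J, K} are all mutually reachable — one SCC of size 9.
{D} is an SCC by itself.
{E} is an SCC by itself.
That gives 3 strongly connected components.

3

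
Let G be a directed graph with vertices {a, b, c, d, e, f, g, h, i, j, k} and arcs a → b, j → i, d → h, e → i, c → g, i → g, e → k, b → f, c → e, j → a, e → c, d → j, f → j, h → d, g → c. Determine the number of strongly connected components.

{c, e, g, i} are all mutually reachable — one SCC of size 4.
{a, b, f, j} are all mutually reachable — one SCC of size 4.
{d, h} are all mutually reachable — one SCC of size 2.
{k} is an SCC by itself.
That gives 4 strongly connected components.

4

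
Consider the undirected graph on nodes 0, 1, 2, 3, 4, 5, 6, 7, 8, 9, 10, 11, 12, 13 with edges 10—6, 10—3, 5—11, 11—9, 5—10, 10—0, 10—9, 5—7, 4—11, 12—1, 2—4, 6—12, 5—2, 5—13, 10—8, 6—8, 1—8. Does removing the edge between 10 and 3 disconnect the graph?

Yes

Removing 10—3 leaves no path between 10 and 3: the component count goes from 1 to 2. So it is a bridge.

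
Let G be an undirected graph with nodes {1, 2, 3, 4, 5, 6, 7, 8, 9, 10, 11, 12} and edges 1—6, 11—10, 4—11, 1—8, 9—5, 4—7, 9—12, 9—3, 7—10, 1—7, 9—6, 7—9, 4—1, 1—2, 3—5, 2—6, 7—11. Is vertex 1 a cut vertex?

Deleting 1 raises the number of components from 1 to 2, so 1 is a cut vertex.

Yes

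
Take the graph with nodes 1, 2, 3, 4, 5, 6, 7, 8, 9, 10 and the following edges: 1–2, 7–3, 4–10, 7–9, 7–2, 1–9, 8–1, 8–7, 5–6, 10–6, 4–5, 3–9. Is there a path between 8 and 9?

Yes

From 8 we can reach 1, 2, 3, 7, 8, 9, which includes 9.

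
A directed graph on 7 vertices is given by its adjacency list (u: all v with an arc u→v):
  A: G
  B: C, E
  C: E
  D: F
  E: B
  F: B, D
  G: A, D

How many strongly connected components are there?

{B, C, E} are all mutually reachable — one SCC of size 3.
{A, G} are all mutually reachable — one SCC of size 2.
{D, F} are all mutually reachable — one SCC of size 2.
That gives 3 strongly connected components.

3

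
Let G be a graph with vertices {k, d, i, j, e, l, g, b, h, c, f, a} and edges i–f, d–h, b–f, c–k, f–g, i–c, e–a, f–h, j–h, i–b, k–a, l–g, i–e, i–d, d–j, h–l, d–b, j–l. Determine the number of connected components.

Starting from a we can reach a, b, c, d, e, f, g, h, i, j, k, l. That is one component of size 12.
Total: 1 component.

1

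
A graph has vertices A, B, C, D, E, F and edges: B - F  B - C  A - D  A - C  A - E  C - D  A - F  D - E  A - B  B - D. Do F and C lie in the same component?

From F we can reach A, B, C, D, E, F, which includes C.

Yes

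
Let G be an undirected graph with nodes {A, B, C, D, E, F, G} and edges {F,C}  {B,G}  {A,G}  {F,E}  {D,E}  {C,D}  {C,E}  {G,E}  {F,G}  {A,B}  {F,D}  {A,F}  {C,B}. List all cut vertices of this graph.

none

Removing E, for instance, still leaves 1 component. No single vertex removal increases the component count — the graph has no articulation points.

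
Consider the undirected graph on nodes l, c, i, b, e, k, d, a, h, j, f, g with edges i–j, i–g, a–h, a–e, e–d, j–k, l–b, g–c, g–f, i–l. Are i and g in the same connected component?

Yes

From i we can reach b, c, f, g, i, j, k, l, which includes g.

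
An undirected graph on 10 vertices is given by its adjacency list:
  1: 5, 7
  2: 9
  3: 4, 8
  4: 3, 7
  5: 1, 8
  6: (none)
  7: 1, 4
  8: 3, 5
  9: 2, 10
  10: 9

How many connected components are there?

3

6 is isolated — a component by itself.
Starting from 2 we can reach 2, 9, 10. That is one component of size 3.
Starting from 1 we can reach 1, 3, 4, 5, 7, 8. That is one component of size 6.
Total: 3 components.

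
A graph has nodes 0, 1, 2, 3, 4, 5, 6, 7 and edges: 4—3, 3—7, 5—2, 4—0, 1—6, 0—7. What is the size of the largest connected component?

Starting from 2 we can reach 2, 5. That is one component of size 2.
Starting from 1 we can reach 1, 6. That is one component of size 2.
Starting from 0 we can reach 0, 3, 4, 7. That is one component of size 4.
The largest has 4 vertices.

4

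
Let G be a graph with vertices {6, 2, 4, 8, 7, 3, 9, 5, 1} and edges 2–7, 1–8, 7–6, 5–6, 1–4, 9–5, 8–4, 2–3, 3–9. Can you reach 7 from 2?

Yes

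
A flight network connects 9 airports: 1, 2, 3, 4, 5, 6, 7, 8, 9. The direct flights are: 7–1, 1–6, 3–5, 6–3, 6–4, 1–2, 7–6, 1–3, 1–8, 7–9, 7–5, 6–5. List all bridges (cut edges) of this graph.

1-2, 1-8, 4-6, 7-9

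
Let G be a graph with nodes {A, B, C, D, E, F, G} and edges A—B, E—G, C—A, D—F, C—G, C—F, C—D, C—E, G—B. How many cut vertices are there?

1

Removing C increases the component count from 1 to 2, so C is a cut vertex.
By contrast removing B leaves 1 component; it is not a cut vertex. No other vertex is a cut vertex either.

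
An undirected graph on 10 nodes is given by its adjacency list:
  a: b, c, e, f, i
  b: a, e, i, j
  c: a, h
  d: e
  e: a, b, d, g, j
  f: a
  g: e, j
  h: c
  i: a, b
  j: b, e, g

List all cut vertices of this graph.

Removing a increases the component count from 1 to 3, so a is a cut vertex.
Removing c increases the component count from 1 to 2, so c is a cut vertex.
Removing e increases the component count from 1 to 2, so e is a cut vertex.
By contrast removing f leaves 1 component; it is not a cut vertex. No other vertex is a cut vertex either.

a, c, e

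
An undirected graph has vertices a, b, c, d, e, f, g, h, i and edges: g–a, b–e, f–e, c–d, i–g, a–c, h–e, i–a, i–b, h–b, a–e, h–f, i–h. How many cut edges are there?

2

The edges on the cycle i-g-a-i are not bridges since each lies on that cycle.
But removing d–c disconnects d from c; removing a–c disconnects a from c — these are bridges.
That makes 2 bridges.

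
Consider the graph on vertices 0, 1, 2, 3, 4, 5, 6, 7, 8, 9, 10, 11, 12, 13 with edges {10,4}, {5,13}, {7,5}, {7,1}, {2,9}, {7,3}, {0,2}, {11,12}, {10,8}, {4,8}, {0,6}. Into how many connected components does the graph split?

4

Starting from 11 we can reach 11, 12. That is one component of size 2.
Starting from 4 we can reach 4, 8, 10. That is one component of size 3.
Starting from 0 we can reach 0, 2, 6, 9. That is one component of size 4.
Starting from 1 we can reach 1, 3, 5, 7, 13. That is one component of size 5.
Total: 4 components.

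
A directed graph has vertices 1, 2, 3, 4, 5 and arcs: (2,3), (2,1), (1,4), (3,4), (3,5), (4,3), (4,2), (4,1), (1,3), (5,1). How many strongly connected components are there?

1

{1, 2, 3, 4, 5} are all mutually reachable — one SCC of size 5.
That gives 1 strongly connected component.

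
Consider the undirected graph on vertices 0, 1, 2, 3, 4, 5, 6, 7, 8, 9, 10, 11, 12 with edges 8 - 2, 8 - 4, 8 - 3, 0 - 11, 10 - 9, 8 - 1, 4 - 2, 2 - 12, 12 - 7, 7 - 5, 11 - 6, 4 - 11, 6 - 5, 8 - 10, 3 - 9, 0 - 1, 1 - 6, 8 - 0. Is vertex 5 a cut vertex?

No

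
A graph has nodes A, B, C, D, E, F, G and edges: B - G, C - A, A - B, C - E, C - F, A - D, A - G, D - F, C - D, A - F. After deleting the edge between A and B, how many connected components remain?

A and B are still connected via A-G-B, so the component count stays at 1.

1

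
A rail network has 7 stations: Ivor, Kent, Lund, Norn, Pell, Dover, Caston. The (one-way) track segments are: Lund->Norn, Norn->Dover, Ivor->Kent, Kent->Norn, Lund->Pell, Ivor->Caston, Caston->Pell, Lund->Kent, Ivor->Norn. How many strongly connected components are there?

7

{Norn} is an SCC by itself.
{Kent} is an SCC by itself.
{Dover} is an SCC by itself.
{Pell} is an SCC by itself.
{Caston} is an SCC by itself.
(and 2 more singleton SCCs)
That gives 7 strongly connected components.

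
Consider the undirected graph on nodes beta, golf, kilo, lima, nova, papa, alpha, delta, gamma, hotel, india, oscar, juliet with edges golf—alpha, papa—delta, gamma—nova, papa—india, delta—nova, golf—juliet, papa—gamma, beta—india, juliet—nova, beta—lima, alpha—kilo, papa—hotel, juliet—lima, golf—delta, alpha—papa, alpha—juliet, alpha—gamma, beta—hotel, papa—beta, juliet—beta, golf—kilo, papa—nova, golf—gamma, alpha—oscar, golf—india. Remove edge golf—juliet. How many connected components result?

golf and juliet are still connected via golf-alpha-juliet, so the component count stays at 1.

1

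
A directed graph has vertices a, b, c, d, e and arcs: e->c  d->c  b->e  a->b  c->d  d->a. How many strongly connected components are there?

{a, b, c, d, e} are all mutually reachable — one SCC of size 5.
That gives 1 strongly connected component.

1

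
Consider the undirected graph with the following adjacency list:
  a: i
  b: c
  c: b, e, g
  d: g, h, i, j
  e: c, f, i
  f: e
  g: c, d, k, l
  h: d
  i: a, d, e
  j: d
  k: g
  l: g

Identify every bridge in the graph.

a-i, b-c, d-h, d-j, e-f, g-k, g-l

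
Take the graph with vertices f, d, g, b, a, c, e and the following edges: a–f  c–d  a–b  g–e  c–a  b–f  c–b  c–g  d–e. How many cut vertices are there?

Removing c increases the component count from 1 to 2, so c is a cut vertex.
By contrast removing f leaves 1 component; it is not a cut vertex. No other vertex is a cut vertex either.

1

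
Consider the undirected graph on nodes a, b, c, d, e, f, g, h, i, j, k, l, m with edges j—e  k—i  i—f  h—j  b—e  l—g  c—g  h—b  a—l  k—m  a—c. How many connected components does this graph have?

4

d is isolated — a component by itself.
Starting from b we can reach b, e, h, j. That is one component of size 4.
Starting from f we can reach f, i, k, m. That is one component of size 4.
Starting from a we can reach a, c, g, l. That is one component of size 4.
Total: 4 components.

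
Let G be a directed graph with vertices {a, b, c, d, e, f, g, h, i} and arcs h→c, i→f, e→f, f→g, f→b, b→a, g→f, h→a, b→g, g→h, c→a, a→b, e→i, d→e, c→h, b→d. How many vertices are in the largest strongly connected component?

{a, b, c, d, e, f, g, h, i} are all mutually reachable — one SCC of size 9.
The largest has 9 vertices.

9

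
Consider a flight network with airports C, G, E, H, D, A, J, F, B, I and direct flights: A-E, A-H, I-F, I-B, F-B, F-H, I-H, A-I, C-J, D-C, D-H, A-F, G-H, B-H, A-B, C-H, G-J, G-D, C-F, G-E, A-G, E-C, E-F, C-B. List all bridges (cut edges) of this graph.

The edges on the cycle A-G-D-C-E-A are not bridges since each lies on that cycle.
Every edge lies on some cycle, so there are no bridges.

none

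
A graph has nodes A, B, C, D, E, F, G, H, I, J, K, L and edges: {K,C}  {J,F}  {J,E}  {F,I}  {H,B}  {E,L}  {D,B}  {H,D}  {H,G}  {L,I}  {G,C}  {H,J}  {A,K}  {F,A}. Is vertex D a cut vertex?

No

Deleting D leaves 1 component (was 1) (its neighbors B, H remain connected to each other), so D is not a cut vertex.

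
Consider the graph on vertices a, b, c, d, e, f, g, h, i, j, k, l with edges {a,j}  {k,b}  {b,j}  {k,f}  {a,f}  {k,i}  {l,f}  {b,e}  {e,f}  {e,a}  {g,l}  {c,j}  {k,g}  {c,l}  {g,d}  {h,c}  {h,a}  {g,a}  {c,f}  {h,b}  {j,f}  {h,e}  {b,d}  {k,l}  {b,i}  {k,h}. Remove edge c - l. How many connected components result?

c and l are still connected via c-f-l, so the component count stays at 1.

1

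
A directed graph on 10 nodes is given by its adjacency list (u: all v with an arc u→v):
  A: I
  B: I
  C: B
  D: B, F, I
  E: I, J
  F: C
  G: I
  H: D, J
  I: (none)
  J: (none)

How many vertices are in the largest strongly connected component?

1

{C} is an SCC by itself.
{I} is an SCC by itself.
{F} is an SCC by itself.
{B} is an SCC by itself.
{H} is an SCC by itself.
(and 5 more singleton SCCs)
The largest has 1 vertex.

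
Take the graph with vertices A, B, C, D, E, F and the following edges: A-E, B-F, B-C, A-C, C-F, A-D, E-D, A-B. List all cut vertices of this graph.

A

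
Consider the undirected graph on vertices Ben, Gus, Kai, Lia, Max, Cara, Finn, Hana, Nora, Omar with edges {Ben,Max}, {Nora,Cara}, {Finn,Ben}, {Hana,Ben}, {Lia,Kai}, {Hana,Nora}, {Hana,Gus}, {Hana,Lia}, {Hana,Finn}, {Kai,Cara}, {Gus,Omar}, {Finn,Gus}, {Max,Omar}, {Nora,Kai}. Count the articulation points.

1

Removing Hana increases the component count from 1 to 2, so Hana is a cut vertex.
By contrast removing Nora leaves 1 component; it is not a cut vertex. No other vertex is a cut vertex either.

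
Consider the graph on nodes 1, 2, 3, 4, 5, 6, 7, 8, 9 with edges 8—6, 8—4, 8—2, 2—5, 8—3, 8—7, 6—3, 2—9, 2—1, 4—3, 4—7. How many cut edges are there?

The edges on the cycle 8-4-3-8 are not bridges since each lies on that cycle.
But removing 9—2 disconnects 9 from 2; removing 8—2 disconnects 8 from 2; removing 5—2 disconnects 5 from 2; removing 1—2 disconnects 1 from 2 — these are bridges.
That makes 4 bridges.

4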